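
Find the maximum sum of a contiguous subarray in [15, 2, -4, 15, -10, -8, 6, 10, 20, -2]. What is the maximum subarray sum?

Using Kadane's algorithm on [15, 2, -4, 15, -10, -8, 6, 10, 20, -2]:

Scanning through the array:
Position 1 (value 2): max_ending_here = 17, max_so_far = 17
Position 2 (value -4): max_ending_here = 13, max_so_far = 17
Position 3 (value 15): max_ending_here = 28, max_so_far = 28
Position 4 (value -10): max_ending_here = 18, max_so_far = 28
Position 5 (value -8): max_ending_here = 10, max_so_far = 28
Position 6 (value 6): max_ending_here = 16, max_so_far = 28
Position 7 (value 10): max_ending_here = 26, max_so_far = 28
Position 8 (value 20): max_ending_here = 46, max_so_far = 46
Position 9 (value -2): max_ending_here = 44, max_so_far = 46

Maximum subarray: [15, 2, -4, 15, -10, -8, 6, 10, 20]
Maximum sum: 46

The maximum subarray is [15, 2, -4, 15, -10, -8, 6, 10, 20] with sum 46. This subarray runs from index 0 to index 8.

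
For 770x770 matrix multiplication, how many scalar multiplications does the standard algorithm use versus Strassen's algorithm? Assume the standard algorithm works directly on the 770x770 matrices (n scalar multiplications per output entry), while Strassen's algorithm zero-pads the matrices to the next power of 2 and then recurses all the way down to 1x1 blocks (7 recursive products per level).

Matrix multiplication for 770x770 matrices:

Strassen's algorithm requires power-of-2 dimensions. Pad 770x770 to 1024x1024 (next power of 2).

Standard algorithm: 770^3 = 456533000 multiplications
Strassen's algorithm: 7^(log2(1024)) = 7^10 = 282475249 multiplications
Savings: 456533000 - 282475249 = 174057751 multiplications

Standard: 456533000 multiplications (770^3). Strassen: 282475249 multiplications (7^10, after padding to 1024x1024). Strassen reduces 8 recursive multiplications to 7 at each level.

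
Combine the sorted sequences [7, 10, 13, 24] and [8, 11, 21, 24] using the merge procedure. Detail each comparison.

Merging process:

Compare 7 vs 8: take 7 from left. Merged: [7]
Compare 10 vs 8: take 8 from right. Merged: [7, 8]
Compare 10 vs 11: take 10 from left. Merged: [7, 8, 10]
Compare 13 vs 11: take 11 from right. Merged: [7, 8, 10, 11]
Compare 13 vs 21: take 13 from left. Merged: [7, 8, 10, 11, 13]
Compare 24 vs 21: take 21 from right. Merged: [7, 8, 10, 11, 13, 21]
Compare 24 vs 24: take 24 from left. Merged: [7, 8, 10, 11, 13, 21, 24]
Append remaining from right: [24]. Merged: [7, 8, 10, 11, 13, 21, 24, 24]

Final merged array: [7, 8, 10, 11, 13, 21, 24, 24]
Total comparisons: 7

The merged array is [7, 8, 10, 11, 13, 21, 24, 24], requiring 7 comparisons. The merge step runs in O(n) time where n is the total number of elements.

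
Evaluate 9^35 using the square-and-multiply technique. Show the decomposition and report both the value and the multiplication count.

Computing 9^35 by squaring (build up from 9^1; each line after the first costs one multiplication):

9^1 = 9
9^2 = (9^1)^2 = 9^2 = 81
9^4 = (9^2)^2 = 81^2 = 6561
9^8 = (9^4)^2 = 6561^2 = 43046721
9^16 = (9^8)^2 = 43046721^2 = 1853020188851841
9^17 = 9 * 9^16 = 9 * 1853020188851841 = 16677181699666569
9^34 = (9^17)^2 = 16677181699666569^2 = 278128389443693511257285776231761
9^35 = 9 * 9^34 = 9 * 278128389443693511257285776231761 = 2503155504993241601315571986085849

Result: 2503155504993241601315571986085849
Multiplications needed: 7 (7 lines after 9^1)

9^35 = 2503155504993241601315571986085849. Using exponentiation by squaring, this requires 7 multiplications. The key idea: if the exponent is even, square the half-power; if odd, multiply by the base once.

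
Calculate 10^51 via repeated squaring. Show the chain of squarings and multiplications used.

Computing 10^51 by squaring (build up from 10^1; each line after the first costs one multiplication):

10^1 = 10
10^2 = (10^1)^2 = 10^2 = 100
10^3 = 10 * 10^2 = 10 * 100 = 1000
10^6 = (10^3)^2 = 1000^2 = 1000000
10^12 = (10^6)^2 = 1000000^2 = 1000000000000
10^24 = (10^12)^2 = 1000000000000^2 = 1000000000000000000000000
10^25 = 10 * 10^24 = 10 * 1000000000000000000000000 = 10000000000000000000000000
10^50 = (10^25)^2 = 10000000000000000000000000^2 = 100000000000000000000000000000000000000000000000000
10^51 = 10 * 10^50 = 10 * 100000000000000000000000000000000000000000000000000 = 1000000000000000000000000000000000000000000000000000

Result: 1000000000000000000000000000000000000000000000000000
Multiplications needed: 8 (8 lines after 10^1)

10^51 = 1000000000000000000000000000000000000000000000000000. Using exponentiation by squaring, this requires 8 multiplications. The key idea: if the exponent is even, square the half-power; if odd, multiply by the base once.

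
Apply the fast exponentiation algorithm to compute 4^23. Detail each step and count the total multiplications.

Computing 4^23 by squaring (build up from 4^1; each line after the first costs one multiplication):

4^1 = 4
4^2 = (4^1)^2 = 4^2 = 16
4^4 = (4^2)^2 = 16^2 = 256
4^5 = 4 * 4^4 = 4 * 256 = 1024
4^10 = (4^5)^2 = 1024^2 = 1048576
4^11 = 4 * 4^10 = 4 * 1048576 = 4194304
4^22 = (4^11)^2 = 4194304^2 = 17592186044416
4^23 = 4 * 4^22 = 4 * 17592186044416 = 70368744177664

Result: 70368744177664
Multiplications needed: 7 (7 lines after 4^1)

4^23 = 70368744177664. Using exponentiation by squaring, this requires 7 multiplications. The key idea: if the exponent is even, square the half-power; if odd, multiply by the base once.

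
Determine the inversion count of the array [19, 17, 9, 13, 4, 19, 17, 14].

Finding inversions in [19, 17, 9, 13, 4, 19, 17, 14]:

(0, 1): arr[0]=19 > arr[1]=17
(0, 2): arr[0]=19 > arr[2]=9
(0, 3): arr[0]=19 > arr[3]=13
(0, 4): arr[0]=19 > arr[4]=4
(0, 6): arr[0]=19 > arr[6]=17
(0, 7): arr[0]=19 > arr[7]=14
(1, 2): arr[1]=17 > arr[2]=9
(1, 3): arr[1]=17 > arr[3]=13
(1, 4): arr[1]=17 > arr[4]=4
(1, 7): arr[1]=17 > arr[7]=14
(2, 4): arr[2]=9 > arr[4]=4
(3, 4): arr[3]=13 > arr[4]=4
(5, 6): arr[5]=19 > arr[6]=17
(5, 7): arr[5]=19 > arr[7]=14
(6, 7): arr[6]=17 > arr[7]=14

Total inversions: 15

The array has 15 inversion(s): (0,1), (0,2), (0,3), (0,4), (0,6), (0,7), (1,2), (1,3), (1,4), (1,7), (2,4), (3,4), (5,6), (5,7), (6,7). Each pair (i,j) satisfies i < j and arr[i] > arr[j].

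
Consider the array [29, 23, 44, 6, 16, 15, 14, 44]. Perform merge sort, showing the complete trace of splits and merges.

Merge sort trace:

Split: [29, 23, 44, 6, 16, 15, 14, 44] -> [29, 23, 44, 6] and [16, 15, 14, 44]
  Split: [29, 23, 44, 6] -> [29, 23] and [44, 6]
    Split: [29, 23] -> [29] and [23]
    Merge: [29] + [23] -> [23, 29]
    Split: [44, 6] -> [44] and [6]
    Merge: [44] + [6] -> [6, 44]
  Merge: [23, 29] + [6, 44] -> [6, 23, 29, 44]
  Split: [16, 15, 14, 44] -> [16, 15] and [14, 44]
    Split: [16, 15] -> [16] and [15]
    Merge: [16] + [15] -> [15, 16]
    Split: [14, 44] -> [14] and [44]
    Merge: [14] + [44] -> [14, 44]
  Merge: [15, 16] + [14, 44] -> [14, 15, 16, 44]
Merge: [6, 23, 29, 44] + [14, 15, 16, 44] -> [6, 14, 15, 16, 23, 29, 44, 44]

Final sorted array: [6, 14, 15, 16, 23, 29, 44, 44]

The merge sort proceeds by recursively splitting the array and merging sorted halves.
After all merges, the sorted array is [6, 14, 15, 16, 23, 29, 44, 44].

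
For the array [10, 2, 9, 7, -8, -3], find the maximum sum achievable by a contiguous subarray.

Using Kadane's algorithm on [10, 2, 9, 7, -8, -3]:

Scanning through the array:
Position 1 (value 2): max_ending_here = 12, max_so_far = 12
Position 2 (value 9): max_ending_here = 21, max_so_far = 21
Position 3 (value 7): max_ending_here = 28, max_so_far = 28
Position 4 (value -8): max_ending_here = 20, max_so_far = 28
Position 5 (value -3): max_ending_here = 17, max_so_far = 28

Maximum subarray: [10, 2, 9, 7]
Maximum sum: 28

The maximum subarray is [10, 2, 9, 7] with sum 28. This subarray runs from index 0 to index 3.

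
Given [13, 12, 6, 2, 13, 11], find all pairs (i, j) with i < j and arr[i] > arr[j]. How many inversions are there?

Finding inversions in [13, 12, 6, 2, 13, 11]:

(0, 1): arr[0]=13 > arr[1]=12
(0, 2): arr[0]=13 > arr[2]=6
(0, 3): arr[0]=13 > arr[3]=2
(0, 5): arr[0]=13 > arr[5]=11
(1, 2): arr[1]=12 > arr[2]=6
(1, 3): arr[1]=12 > arr[3]=2
(1, 5): arr[1]=12 > arr[5]=11
(2, 3): arr[2]=6 > arr[3]=2
(4, 5): arr[4]=13 > arr[5]=11

Total inversions: 9

The array has 9 inversion(s): (0,1), (0,2), (0,3), (0,5), (1,2), (1,3), (1,5), (2,3), (4,5). Each pair (i,j) satisfies i < j and arr[i] > arr[j].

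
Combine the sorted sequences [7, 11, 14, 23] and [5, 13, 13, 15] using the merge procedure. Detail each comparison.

Merging process:

Compare 7 vs 5: take 5 from right. Merged: [5]
Compare 7 vs 13: take 7 from left. Merged: [5, 7]
Compare 11 vs 13: take 11 from left. Merged: [5, 7, 11]
Compare 14 vs 13: take 13 from right. Merged: [5, 7, 11, 13]
Compare 14 vs 13: take 13 from right. Merged: [5, 7, 11, 13, 13]
Compare 14 vs 15: take 14 from left. Merged: [5, 7, 11, 13, 13, 14]
Compare 23 vs 15: take 15 from right. Merged: [5, 7, 11, 13, 13, 14, 15]
Append remaining from left: [23]. Merged: [5, 7, 11, 13, 13, 14, 15, 23]

Final merged array: [5, 7, 11, 13, 13, 14, 15, 23]
Total comparisons: 7

The merged array is [5, 7, 11, 13, 13, 14, 15, 23], requiring 7 comparisons. The merge step runs in O(n) time where n is the total number of elements.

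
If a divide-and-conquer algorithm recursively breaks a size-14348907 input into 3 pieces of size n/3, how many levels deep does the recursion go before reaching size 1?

For divide and conquer with division factor 3:

Problem sizes at each level:
Level 0: 14348907
Level 1: 4782969
Level 2: 1594323
Level 3: 531441
Level 4: 177147
Level 5: 59049
Level 6: 19683
Level 7: 6561
Level 8: 2187
Level 9: 729
Level 10: 243
Level 11: 81
Level 12: 27
Level 13: 9
Level 14: 3
Level 15: 1

The root is level 0 and the size-1 base case is level 15 (the tree spans levels 0 through 15, i.e. 16 levels counting the root), so the depth is the number of divisions: log_3(14348907) = 15

The recursion tree depth is log_3(14348907) = 15. At each level, the problem size is divided by 3, so it takes 15 divisions to reduce to a base case of size 1. The algorithm makes 3 recursive calls at each level.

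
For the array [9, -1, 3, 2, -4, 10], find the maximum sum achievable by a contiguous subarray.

Using Kadane's algorithm on [9, -1, 3, 2, -4, 10]:

Scanning through the array:
Position 1 (value -1): max_ending_here = 8, max_so_far = 9
Position 2 (value 3): max_ending_here = 11, max_so_far = 11
Position 3 (value 2): max_ending_here = 13, max_so_far = 13
Position 4 (value -4): max_ending_here = 9, max_so_far = 13
Position 5 (value 10): max_ending_here = 19, max_so_far = 19

Maximum subarray: [9, -1, 3, 2, -4, 10]
Maximum sum: 19

The maximum subarray is [9, -1, 3, 2, -4, 10] with sum 19. This subarray runs from index 0 to index 5.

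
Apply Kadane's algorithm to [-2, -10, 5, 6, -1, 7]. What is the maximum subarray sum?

Using Kadane's algorithm on [-2, -10, 5, 6, -1, 7]:

Scanning through the array:
Position 1 (value -10): max_ending_here = -10, max_so_far = -2
Position 2 (value 5): max_ending_here = 5, max_so_far = 5
Position 3 (value 6): max_ending_here = 11, max_so_far = 11
Position 4 (value -1): max_ending_here = 10, max_so_far = 11
Position 5 (value 7): max_ending_here = 17, max_so_far = 17

Maximum subarray: [5, 6, -1, 7]
Maximum sum: 17

The maximum subarray is [5, 6, -1, 7] with sum 17. This subarray runs from index 2 to index 5.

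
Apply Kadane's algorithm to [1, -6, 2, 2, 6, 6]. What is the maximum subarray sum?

Using Kadane's algorithm on [1, -6, 2, 2, 6, 6]:

Scanning through the array:
Position 1 (value -6): max_ending_here = -5, max_so_far = 1
Position 2 (value 2): max_ending_here = 2, max_so_far = 2
Position 3 (value 2): max_ending_here = 4, max_so_far = 4
Position 4 (value 6): max_ending_here = 10, max_so_far = 10
Position 5 (value 6): max_ending_here = 16, max_so_far = 16

Maximum subarray: [2, 2, 6, 6]
Maximum sum: 16

The maximum subarray is [2, 2, 6, 6] with sum 16. This subarray runs from index 2 to index 5.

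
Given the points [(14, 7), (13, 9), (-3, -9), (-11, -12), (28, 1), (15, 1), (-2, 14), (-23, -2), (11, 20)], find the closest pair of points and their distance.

Computing all pairwise distances among 9 points:

d((14, 7), (13, 9)) = 2.2361 <-- minimum
d((14, 7), (-3, -9)) = 23.3452
d((14, 7), (-11, -12)) = 31.4006
d((14, 7), (28, 1)) = 15.2315
d((14, 7), (15, 1)) = 6.0828
d((14, 7), (-2, 14)) = 17.4642
d((14, 7), (-23, -2)) = 38.0789
d((14, 7), (11, 20)) = 13.3417
d((13, 9), (-3, -9)) = 24.0832
d((13, 9), (-11, -12)) = 31.8904
d((13, 9), (28, 1)) = 17.0
d((13, 9), (15, 1)) = 8.2462
d((13, 9), (-2, 14)) = 15.8114
d((13, 9), (-23, -2)) = 37.6431
d((13, 9), (11, 20)) = 11.1803
d((-3, -9), (-11, -12)) = 8.544
d((-3, -9), (28, 1)) = 32.573
d((-3, -9), (15, 1)) = 20.5913
d((-3, -9), (-2, 14)) = 23.0217
d((-3, -9), (-23, -2)) = 21.1896
d((-3, -9), (11, 20)) = 32.2025
d((-11, -12), (28, 1)) = 41.1096
d((-11, -12), (15, 1)) = 29.0689
d((-11, -12), (-2, 14)) = 27.5136
d((-11, -12), (-23, -2)) = 15.6205
d((-11, -12), (11, 20)) = 38.833
d((28, 1), (15, 1)) = 13.0
d((28, 1), (-2, 14)) = 32.6956
d((28, 1), (-23, -2)) = 51.0882
d((28, 1), (11, 20)) = 25.4951
d((15, 1), (-2, 14)) = 21.4009
d((15, 1), (-23, -2)) = 38.1182
d((15, 1), (11, 20)) = 19.4165
d((-2, 14), (-23, -2)) = 26.4008
d((-2, 14), (11, 20)) = 14.3178
d((-23, -2), (11, 20)) = 40.4969

Closest pair: (14, 7) and (13, 9) with distance 2.2361

The closest pair is (14, 7) and (13, 9) with Euclidean distance 2.2361. For 9 points, brute-force pairwise comparison is shown above. For large n, the divide-and-conquer algorithm (sort by x, recurse on halves, check the dividing strip) achieves O(n log n).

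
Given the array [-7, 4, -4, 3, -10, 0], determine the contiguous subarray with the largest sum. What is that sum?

Using Kadane's algorithm on [-7, 4, -4, 3, -10, 0]:

Scanning through the array:
Position 1 (value 4): max_ending_here = 4, max_so_far = 4
Position 2 (value -4): max_ending_here = 0, max_so_far = 4
Position 3 (value 3): max_ending_here = 3, max_so_far = 4
Position 4 (value -10): max_ending_here = -7, max_so_far = 4
Position 5 (value 0): max_ending_here = 0, max_so_far = 4

Maximum subarray: [4]
Maximum sum: 4

The maximum subarray is [4] with sum 4. This subarray runs from index 1 to index 1.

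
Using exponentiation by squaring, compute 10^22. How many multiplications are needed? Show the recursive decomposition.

Computing 10^22 by squaring (build up from 10^1; each line after the first costs one multiplication):

10^1 = 10
10^2 = (10^1)^2 = 10^2 = 100
10^4 = (10^2)^2 = 100^2 = 10000
10^5 = 10 * 10^4 = 10 * 10000 = 100000
10^10 = (10^5)^2 = 100000^2 = 10000000000
10^11 = 10 * 10^10 = 10 * 10000000000 = 100000000000
10^22 = (10^11)^2 = 100000000000^2 = 10000000000000000000000

Result: 10000000000000000000000
Multiplications needed: 6 (6 lines after 10^1)

10^22 = 10000000000000000000000. Using exponentiation by squaring, this requires 6 multiplications. The key idea: if the exponent is even, square the half-power; if odd, multiply by the base once.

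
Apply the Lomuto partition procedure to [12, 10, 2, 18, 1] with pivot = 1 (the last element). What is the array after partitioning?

Lomuto partition with pivot = 1:

Initial array: [12, 10, 2, 18, 1]

arr[0]=12 > 1: no swap
arr[1]=10 > 1: no swap
arr[2]=2 > 1: no swap
arr[3]=18 > 1: no swap

Place pivot at position 0: [1, 10, 2, 18, 12]
Pivot position: 0

After partitioning with pivot 1, the array becomes [1, 10, 2, 18, 12]. The pivot is placed at index 0. All elements to the left of the pivot are <= 1, and all elements to the right are > 1.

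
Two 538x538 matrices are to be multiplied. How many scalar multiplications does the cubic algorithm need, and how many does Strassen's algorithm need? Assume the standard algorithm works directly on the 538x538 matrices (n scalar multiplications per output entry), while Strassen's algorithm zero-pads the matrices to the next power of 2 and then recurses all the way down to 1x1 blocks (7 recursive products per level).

Matrix multiplication for 538x538 matrices:

Strassen's algorithm requires power-of-2 dimensions. Pad 538x538 to 1024x1024 (next power of 2).

Standard algorithm: 538^3 = 155720872 multiplications
Strassen's algorithm: 7^(log2(1024)) = 7^10 = 282475249 multiplications
Difference: 155720872 - 282475249 = -126754377 (Strassen uses MORE here due to padding overhead — for small or just-over-power-of-2 n, padding can outweigh the per-level savings)

Standard: 155720872 multiplications (538^3). Strassen: 282475249 multiplications (7^10, after padding to 1024x1024). Strassen reduces 8 recursive multiplications to 7 at each level.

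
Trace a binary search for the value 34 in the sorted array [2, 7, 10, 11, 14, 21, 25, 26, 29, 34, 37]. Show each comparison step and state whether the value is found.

Binary search for 34 in [2, 7, 10, 11, 14, 21, 25, 26, 29, 34, 37]:

lo=0, hi=10, mid=5, arr[mid]=21 -> 21 < 34, search right half
lo=6, hi=10, mid=8, arr[mid]=29 -> 29 < 34, search right half
lo=9, hi=10, mid=9, arr[mid]=34 -> Found target at index 9!

Binary search finds 34 at index 9 after 3 comparisons. The search repeatedly halves the search space by comparing with the middle element.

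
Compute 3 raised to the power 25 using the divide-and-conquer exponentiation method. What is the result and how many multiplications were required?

Computing 3^25 by squaring (build up from 3^1; each line after the first costs one multiplication):

3^1 = 3
3^2 = (3^1)^2 = 3^2 = 9
3^3 = 3 * 3^2 = 3 * 9 = 27
3^6 = (3^3)^2 = 27^2 = 729
3^12 = (3^6)^2 = 729^2 = 531441
3^24 = (3^12)^2 = 531441^2 = 282429536481
3^25 = 3 * 3^24 = 3 * 282429536481 = 847288609443

Result: 847288609443
Multiplications needed: 6 (6 lines after 3^1)

3^25 = 847288609443. Using exponentiation by squaring, this requires 6 multiplications. The key idea: if the exponent is even, square the half-power; if odd, multiply by the base once.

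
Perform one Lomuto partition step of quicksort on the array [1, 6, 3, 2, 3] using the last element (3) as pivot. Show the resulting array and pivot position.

Lomuto partition with pivot = 3:

Initial array: [1, 6, 3, 2, 3]

arr[0]=1 <= 3: swap with position 0, array becomes [1, 6, 3, 2, 3]
arr[1]=6 > 3: no swap
arr[2]=3 <= 3: swap with position 1, array becomes [1, 3, 6, 2, 3]
arr[3]=2 <= 3: swap with position 2, array becomes [1, 3, 2, 6, 3]

Place pivot at position 3: [1, 3, 2, 3, 6]
Pivot position: 3

After partitioning with pivot 3, the array becomes [1, 3, 2, 3, 6]. The pivot is placed at index 3. All elements to the left of the pivot are <= 3, and all elements to the right are > 3.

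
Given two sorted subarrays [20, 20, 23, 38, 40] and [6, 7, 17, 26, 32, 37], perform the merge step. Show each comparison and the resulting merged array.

Merging process:

Compare 20 vs 6: take 6 from right. Merged: [6]
Compare 20 vs 7: take 7 from right. Merged: [6, 7]
Compare 20 vs 17: take 17 from right. Merged: [6, 7, 17]
Compare 20 vs 26: take 20 from left. Merged: [6, 7, 17, 20]
Compare 20 vs 26: take 20 from left. Merged: [6, 7, 17, 20, 20]
Compare 23 vs 26: take 23 from left. Merged: [6, 7, 17, 20, 20, 23]
Compare 38 vs 26: take 26 from right. Merged: [6, 7, 17, 20, 20, 23, 26]
Compare 38 vs 32: take 32 from right. Merged: [6, 7, 17, 20, 20, 23, 26, 32]
Compare 38 vs 37: take 37 from right. Merged: [6, 7, 17, 20, 20, 23, 26, 32, 37]
Append remaining from left: [38, 40]. Merged: [6, 7, 17, 20, 20, 23, 26, 32, 37, 38, 40]

Final merged array: [6, 7, 17, 20, 20, 23, 26, 32, 37, 38, 40]
Total comparisons: 9

The merged array is [6, 7, 17, 20, 20, 23, 26, 32, 37, 38, 40], requiring 9 comparisons. The merge step runs in O(n) time where n is the total number of elements.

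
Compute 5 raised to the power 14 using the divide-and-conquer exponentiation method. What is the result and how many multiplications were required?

Computing 5^14 by squaring (build up from 5^1; each line after the first costs one multiplication):

5^1 = 5
5^2 = (5^1)^2 = 5^2 = 25
5^3 = 5 * 5^2 = 5 * 25 = 125
5^6 = (5^3)^2 = 125^2 = 15625
5^7 = 5 * 5^6 = 5 * 15625 = 78125
5^14 = (5^7)^2 = 78125^2 = 6103515625

Result: 6103515625
Multiplications needed: 5 (5 lines after 5^1)

5^14 = 6103515625. Using exponentiation by squaring, this requires 5 multiplications. The key idea: if the exponent is even, square the half-power; if odd, multiply by the base once.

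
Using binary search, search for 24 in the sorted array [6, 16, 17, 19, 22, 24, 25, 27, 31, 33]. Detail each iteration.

Binary search for 24 in [6, 16, 17, 19, 22, 24, 25, 27, 31, 33]:

lo=0, hi=9, mid=4, arr[mid]=22 -> 22 < 24, search right half
lo=5, hi=9, mid=7, arr[mid]=27 -> 27 > 24, search left half
lo=5, hi=6, mid=5, arr[mid]=24 -> Found target at index 5!

Binary search finds 24 at index 5 after 3 comparisons. The search repeatedly halves the search space by comparing with the middle element.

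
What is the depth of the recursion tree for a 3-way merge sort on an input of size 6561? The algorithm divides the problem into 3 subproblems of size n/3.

For divide and conquer with division factor 3:

Problem sizes at each level:
Level 0: 6561
Level 1: 2187
Level 2: 729
Level 3: 243
Level 4: 81
Level 5: 27
Level 6: 9
Level 7: 3
Level 8: 1

The root is level 0 and the size-1 base case is level 8 (the tree spans levels 0 through 8, i.e. 9 levels counting the root), so the depth is the number of divisions: log_3(6561) = 8

The recursion tree depth is log_3(6561) = 8. At each level, the problem size is divided by 3, so it takes 8 divisions to reduce to a base case of size 1. The algorithm makes 3 recursive calls at each level.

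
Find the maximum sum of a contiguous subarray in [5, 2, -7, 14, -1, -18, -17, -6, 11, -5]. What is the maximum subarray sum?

Using Kadane's algorithm on [5, 2, -7, 14, -1, -18, -17, -6, 11, -5]:

Scanning through the array:
Position 1 (value 2): max_ending_here = 7, max_so_far = 7
Position 2 (value -7): max_ending_here = 0, max_so_far = 7
Position 3 (value 14): max_ending_here = 14, max_so_far = 14
Position 4 (value -1): max_ending_here = 13, max_so_far = 14
Position 5 (value -18): max_ending_here = -5, max_so_far = 14
Position 6 (value -17): max_ending_here = -17, max_so_far = 14
Position 7 (value -6): max_ending_here = -6, max_so_far = 14
Position 8 (value 11): max_ending_here = 11, max_so_far = 14
Position 9 (value -5): max_ending_here = 6, max_so_far = 14

Maximum subarray: [5, 2, -7, 14]
Maximum sum: 14

The maximum subarray is [5, 2, -7, 14] with sum 14. This subarray runs from index 0 to index 3.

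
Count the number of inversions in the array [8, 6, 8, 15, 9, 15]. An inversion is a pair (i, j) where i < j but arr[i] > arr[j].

Finding inversions in [8, 6, 8, 15, 9, 15]:

(0, 1): arr[0]=8 > arr[1]=6
(3, 4): arr[3]=15 > arr[4]=9

Total inversions: 2

The array has 2 inversion(s): (0,1), (3,4). Each pair (i,j) satisfies i < j and arr[i] > arr[j].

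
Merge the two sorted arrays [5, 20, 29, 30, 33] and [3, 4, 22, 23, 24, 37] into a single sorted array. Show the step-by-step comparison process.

Merging process:

Compare 5 vs 3: take 3 from right. Merged: [3]
Compare 5 vs 4: take 4 from right. Merged: [3, 4]
Compare 5 vs 22: take 5 from left. Merged: [3, 4, 5]
Compare 20 vs 22: take 20 from left. Merged: [3, 4, 5, 20]
Compare 29 vs 22: take 22 from right. Merged: [3, 4, 5, 20, 22]
Compare 29 vs 23: take 23 from right. Merged: [3, 4, 5, 20, 22, 23]
Compare 29 vs 24: take 24 from right. Merged: [3, 4, 5, 20, 22, 23, 24]
Compare 29 vs 37: take 29 from left. Merged: [3, 4, 5, 20, 22, 23, 24, 29]
Compare 30 vs 37: take 30 from left. Merged: [3, 4, 5, 20, 22, 23, 24, 29, 30]
Compare 33 vs 37: take 33 from left. Merged: [3, 4, 5, 20, 22, 23, 24, 29, 30, 33]
Append remaining from right: [37]. Merged: [3, 4, 5, 20, 22, 23, 24, 29, 30, 33, 37]

Final merged array: [3, 4, 5, 20, 22, 23, 24, 29, 30, 33, 37]
Total comparisons: 10

The merged array is [3, 4, 5, 20, 22, 23, 24, 29, 30, 33, 37], requiring 10 comparisons. The merge step runs in O(n) time where n is the total number of elements.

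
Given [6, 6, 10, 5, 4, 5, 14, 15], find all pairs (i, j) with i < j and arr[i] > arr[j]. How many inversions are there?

Finding inversions in [6, 6, 10, 5, 4, 5, 14, 15]:

(0, 3): arr[0]=6 > arr[3]=5
(0, 4): arr[0]=6 > arr[4]=4
(0, 5): arr[0]=6 > arr[5]=5
(1, 3): arr[1]=6 > arr[3]=5
(1, 4): arr[1]=6 > arr[4]=4
(1, 5): arr[1]=6 > arr[5]=5
(2, 3): arr[2]=10 > arr[3]=5
(2, 4): arr[2]=10 > arr[4]=4
(2, 5): arr[2]=10 > arr[5]=5
(3, 4): arr[3]=5 > arr[4]=4

Total inversions: 10

The array has 10 inversion(s): (0,3), (0,4), (0,5), (1,3), (1,4), (1,5), (2,3), (2,4), (2,5), (3,4). Each pair (i,j) satisfies i < j and arr[i] > arr[j].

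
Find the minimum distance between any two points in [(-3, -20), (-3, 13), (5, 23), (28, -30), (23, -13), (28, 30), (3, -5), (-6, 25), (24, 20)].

Computing all pairwise distances among 9 points:

d((-3, -20), (-3, 13)) = 33.0
d((-3, -20), (5, 23)) = 43.7379
d((-3, -20), (28, -30)) = 32.573
d((-3, -20), (23, -13)) = 26.9258
d((-3, -20), (28, 30)) = 58.8303
d((-3, -20), (3, -5)) = 16.1555
d((-3, -20), (-6, 25)) = 45.0999
d((-3, -20), (24, 20)) = 48.2597
d((-3, 13), (5, 23)) = 12.8062
d((-3, 13), (28, -30)) = 53.0094
d((-3, 13), (23, -13)) = 36.7696
d((-3, 13), (28, 30)) = 35.3553
d((-3, 13), (3, -5)) = 18.9737
d((-3, 13), (-6, 25)) = 12.3693
d((-3, 13), (24, 20)) = 27.8927
d((5, 23), (28, -30)) = 57.7754
d((5, 23), (23, -13)) = 40.2492
d((5, 23), (28, 30)) = 24.0416
d((5, 23), (3, -5)) = 28.0713
d((5, 23), (-6, 25)) = 11.1803
d((5, 23), (24, 20)) = 19.2354
d((28, -30), (23, -13)) = 17.72
d((28, -30), (28, 30)) = 60.0
d((28, -30), (3, -5)) = 35.3553
d((28, -30), (-6, 25)) = 64.6607
d((28, -30), (24, 20)) = 50.1597
d((23, -13), (28, 30)) = 43.2897
d((23, -13), (3, -5)) = 21.5407
d((23, -13), (-6, 25)) = 47.8017
d((23, -13), (24, 20)) = 33.0151
d((28, 30), (3, -5)) = 43.0116
d((28, 30), (-6, 25)) = 34.3657
d((28, 30), (24, 20)) = 10.7703 <-- minimum
d((3, -5), (-6, 25)) = 31.3209
d((3, -5), (24, 20)) = 32.6497
d((-6, 25), (24, 20)) = 30.4138

Closest pair: (28, 30) and (24, 20) with distance 10.7703

The closest pair is (28, 30) and (24, 20) with Euclidean distance 10.7703. For 9 points, brute-force pairwise comparison is shown above. For large n, the divide-and-conquer algorithm (sort by x, recurse on halves, check the dividing strip) achieves O(n log n).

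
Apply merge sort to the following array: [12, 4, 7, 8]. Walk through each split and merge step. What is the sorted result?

Merge sort trace:

Split: [12, 4, 7, 8] -> [12, 4] and [7, 8]
  Split: [12, 4] -> [12] and [4]
  Merge: [12] + [4] -> [4, 12]
  Split: [7, 8] -> [7] and [8]
  Merge: [7] + [8] -> [7, 8]
Merge: [4, 12] + [7, 8] -> [4, 7, 8, 12]

Final sorted array: [4, 7, 8, 12]

The merge sort proceeds by recursively splitting the array and merging sorted halves.
After all merges, the sorted array is [4, 7, 8, 12].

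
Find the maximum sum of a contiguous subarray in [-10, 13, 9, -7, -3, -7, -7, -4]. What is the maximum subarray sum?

Using Kadane's algorithm on [-10, 13, 9, -7, -3, -7, -7, -4]:

Scanning through the array:
Position 1 (value 13): max_ending_here = 13, max_so_far = 13
Position 2 (value 9): max_ending_here = 22, max_so_far = 22
Position 3 (value -7): max_ending_here = 15, max_so_far = 22
Position 4 (value -3): max_ending_here = 12, max_so_far = 22
Position 5 (value -7): max_ending_here = 5, max_so_far = 22
Position 6 (value -7): max_ending_here = -2, max_so_far = 22
Position 7 (value -4): max_ending_here = -4, max_so_far = 22

Maximum subarray: [13, 9]
Maximum sum: 22

The maximum subarray is [13, 9] with sum 22. This subarray runs from index 1 to index 2.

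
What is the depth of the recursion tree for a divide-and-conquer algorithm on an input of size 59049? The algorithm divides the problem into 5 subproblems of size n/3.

For divide and conquer with division factor 3:

Problem sizes at each level:
Level 0: 59049
Level 1: 19683
Level 2: 6561
Level 3: 2187
Level 4: 729
Level 5: 243
Level 6: 81
Level 7: 27
Level 8: 9
Level 9: 3
Level 10: 1

The root is level 0 and the size-1 base case is level 10 (the tree spans levels 0 through 10, i.e. 11 levels counting the root), so the depth is the number of divisions: log_3(59049) = 10

The recursion tree depth is log_3(59049) = 10. At each level, the problem size is divided by 3, so it takes 10 divisions to reduce to a base case of size 1. The algorithm makes 5 recursive calls at each level.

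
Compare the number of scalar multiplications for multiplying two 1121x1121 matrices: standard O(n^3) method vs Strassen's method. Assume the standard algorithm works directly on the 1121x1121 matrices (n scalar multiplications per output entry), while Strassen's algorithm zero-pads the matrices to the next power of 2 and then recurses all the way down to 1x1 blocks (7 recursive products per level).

Matrix multiplication for 1121x1121 matrices:

Strassen's algorithm requires power-of-2 dimensions. Pad 1121x1121 to 2048x2048 (next power of 2).

Standard algorithm: 1121^3 = 1408694561 multiplications
Strassen's algorithm: 7^(log2(2048)) = 7^11 = 1977326743 multiplications
Difference: 1408694561 - 1977326743 = -568632182 (Strassen uses MORE here due to padding overhead — for small or just-over-power-of-2 n, padding can outweigh the per-level savings)

Standard: 1408694561 multiplications (1121^3). Strassen: 1977326743 multiplications (7^11, after padding to 2048x2048). Strassen reduces 8 recursive multiplications to 7 at each level.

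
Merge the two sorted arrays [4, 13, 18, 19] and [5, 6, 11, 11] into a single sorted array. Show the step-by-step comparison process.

Merging process:

Compare 4 vs 5: take 4 from left. Merged: [4]
Compare 13 vs 5: take 5 from right. Merged: [4, 5]
Compare 13 vs 6: take 6 from right. Merged: [4, 5, 6]
Compare 13 vs 11: take 11 from right. Merged: [4, 5, 6, 11]
Compare 13 vs 11: take 11 from right. Merged: [4, 5, 6, 11, 11]
Append remaining from left: [13, 18, 19]. Merged: [4, 5, 6, 11, 11, 13, 18, 19]

Final merged array: [4, 5, 6, 11, 11, 13, 18, 19]
Total comparisons: 5

The merged array is [4, 5, 6, 11, 11, 13, 18, 19], requiring 5 comparisons. The merge step runs in O(n) time where n is the total number of elements.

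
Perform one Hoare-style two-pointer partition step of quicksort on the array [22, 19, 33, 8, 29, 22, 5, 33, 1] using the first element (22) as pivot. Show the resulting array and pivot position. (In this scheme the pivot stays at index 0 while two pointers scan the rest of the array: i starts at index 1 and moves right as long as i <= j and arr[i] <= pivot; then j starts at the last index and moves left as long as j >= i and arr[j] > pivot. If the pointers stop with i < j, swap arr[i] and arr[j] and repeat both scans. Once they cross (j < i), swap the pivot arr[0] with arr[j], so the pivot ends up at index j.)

Hoare-style two-pointer partition with pivot = 22:

Initial array: [22, 19, 33, 8, 29, 22, 5, 33, 1]

Pointers start at i = 1, j = 8.
i stops at index 2 (arr[2]=33 > 22), j stops at index 8 (arr[8]=1 <= 22): swap arr[2] and arr[8], array becomes [22, 19, 1, 8, 29, 22, 5, 33, 33]
i stops at index 4 (arr[4]=29 > 22), j stops at index 6 (arr[6]=5 <= 22): swap arr[4] and arr[6], array becomes [22, 19, 1, 8, 5, 22, 29, 33, 33]
i ends at 6, j ends at 5: the pointers have crossed (j < i), so scanning stops.

Swap pivot arr[0] with arr[5] to place pivot at position 5: [22, 19, 1, 8, 5, 22, 29, 33, 33]
Pivot position: 5

After partitioning with pivot 22, the array becomes [22, 19, 1, 8, 5, 22, 29, 33, 33]. The pivot is placed at index 5. All elements to the left of the pivot are <= 22, and all elements to the right are > 22.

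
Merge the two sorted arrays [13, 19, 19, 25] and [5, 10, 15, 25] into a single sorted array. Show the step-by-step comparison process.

Merging process:

Compare 13 vs 5: take 5 from right. Merged: [5]
Compare 13 vs 10: take 10 from right. Merged: [5, 10]
Compare 13 vs 15: take 13 from left. Merged: [5, 10, 13]
Compare 19 vs 15: take 15 from right. Merged: [5, 10, 13, 15]
Compare 19 vs 25: take 19 from left. Merged: [5, 10, 13, 15, 19]
Compare 19 vs 25: take 19 from left. Merged: [5, 10, 13, 15, 19, 19]
Compare 25 vs 25: take 25 from left. Merged: [5, 10, 13, 15, 19, 19, 25]
Append remaining from right: [25]. Merged: [5, 10, 13, 15, 19, 19, 25, 25]

Final merged array: [5, 10, 13, 15, 19, 19, 25, 25]
Total comparisons: 7

The merged array is [5, 10, 13, 15, 19, 19, 25, 25], requiring 7 comparisons. The merge step runs in O(n) time where n is the total number of elements.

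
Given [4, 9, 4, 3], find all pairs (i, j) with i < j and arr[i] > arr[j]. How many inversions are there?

Finding inversions in [4, 9, 4, 3]:

(0, 3): arr[0]=4 > arr[3]=3
(1, 2): arr[1]=9 > arr[2]=4
(1, 3): arr[1]=9 > arr[3]=3
(2, 3): arr[2]=4 > arr[3]=3

Total inversions: 4

The array has 4 inversion(s): (0,3), (1,2), (1,3), (2,3). Each pair (i,j) satisfies i < j and arr[i] > arr[j].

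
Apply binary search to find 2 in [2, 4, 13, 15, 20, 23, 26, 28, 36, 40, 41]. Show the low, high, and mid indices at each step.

Binary search for 2 in [2, 4, 13, 15, 20, 23, 26, 28, 36, 40, 41]:

lo=0, hi=10, mid=5, arr[mid]=23 -> 23 > 2, search left half
lo=0, hi=4, mid=2, arr[mid]=13 -> 13 > 2, search left half
lo=0, hi=1, mid=0, arr[mid]=2 -> Found target at index 0!

Binary search finds 2 at index 0 after 3 comparisons. The search repeatedly halves the search space by comparing with the middle element.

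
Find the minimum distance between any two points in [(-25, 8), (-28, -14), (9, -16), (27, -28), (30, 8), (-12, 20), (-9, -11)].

Computing all pairwise distances among 7 points:

d((-25, 8), (-28, -14)) = 22.2036
d((-25, 8), (9, -16)) = 41.6173
d((-25, 8), (27, -28)) = 63.2456
d((-25, 8), (30, 8)) = 55.0
d((-25, 8), (-12, 20)) = 17.6918 <-- minimum
d((-25, 8), (-9, -11)) = 24.8395
d((-28, -14), (9, -16)) = 37.054
d((-28, -14), (27, -28)) = 56.7539
d((-28, -14), (30, 8)) = 62.0322
d((-28, -14), (-12, 20)) = 37.5766
d((-28, -14), (-9, -11)) = 19.2354
d((9, -16), (27, -28)) = 21.6333
d((9, -16), (30, 8)) = 31.8904
d((9, -16), (-12, 20)) = 41.6773
d((9, -16), (-9, -11)) = 18.6815
d((27, -28), (30, 8)) = 36.1248
d((27, -28), (-12, 20)) = 61.8466
d((27, -28), (-9, -11)) = 39.8121
d((30, 8), (-12, 20)) = 43.6807
d((30, 8), (-9, -11)) = 43.382
d((-12, 20), (-9, -11)) = 31.1448

Closest pair: (-25, 8) and (-12, 20) with distance 17.6918

The closest pair is (-25, 8) and (-12, 20) with Euclidean distance 17.6918. For 7 points, brute-force pairwise comparison is shown above. For large n, the divide-and-conquer algorithm (sort by x, recurse on halves, check the dividing strip) achieves O(n log n).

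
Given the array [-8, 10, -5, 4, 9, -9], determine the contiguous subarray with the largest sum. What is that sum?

Using Kadane's algorithm on [-8, 10, -5, 4, 9, -9]:

Scanning through the array:
Position 1 (value 10): max_ending_here = 10, max_so_far = 10
Position 2 (value -5): max_ending_here = 5, max_so_far = 10
Position 3 (value 4): max_ending_here = 9, max_so_far = 10
Position 4 (value 9): max_ending_here = 18, max_so_far = 18
Position 5 (value -9): max_ending_here = 9, max_so_far = 18

Maximum subarray: [10, -5, 4, 9]
Maximum sum: 18

The maximum subarray is [10, -5, 4, 9] with sum 18. This subarray runs from index 1 to index 4.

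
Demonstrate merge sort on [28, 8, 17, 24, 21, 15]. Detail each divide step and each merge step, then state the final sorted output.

Merge sort trace:

Split: [28, 8, 17, 24, 21, 15] -> [28, 8, 17] and [24, 21, 15]
  Split: [28, 8, 17] -> [28] and [8, 17]
    Split: [8, 17] -> [8] and [17]
    Merge: [8] + [17] -> [8, 17]
  Merge: [28] + [8, 17] -> [8, 17, 28]
  Split: [24, 21, 15] -> [24] and [21, 15]
    Split: [21, 15] -> [21] and [15]
    Merge: [21] + [15] -> [15, 21]
  Merge: [24] + [15, 21] -> [15, 21, 24]
Merge: [8, 17, 28] + [15, 21, 24] -> [8, 15, 17, 21, 24, 28]

Final sorted array: [8, 15, 17, 21, 24, 28]

The merge sort proceeds by recursively splitting the array and merging sorted halves.
After all merges, the sorted array is [8, 15, 17, 21, 24, 28].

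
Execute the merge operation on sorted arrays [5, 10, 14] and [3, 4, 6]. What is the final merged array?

Merging process:

Compare 5 vs 3: take 3 from right. Merged: [3]
Compare 5 vs 4: take 4 from right. Merged: [3, 4]
Compare 5 vs 6: take 5 from left. Merged: [3, 4, 5]
Compare 10 vs 6: take 6 from right. Merged: [3, 4, 5, 6]
Append remaining from left: [10, 14]. Merged: [3, 4, 5, 6, 10, 14]

Final merged array: [3, 4, 5, 6, 10, 14]
Total comparisons: 4

The merged array is [3, 4, 5, 6, 10, 14], requiring 4 comparisons. The merge step runs in O(n) time where n is the total number of elements.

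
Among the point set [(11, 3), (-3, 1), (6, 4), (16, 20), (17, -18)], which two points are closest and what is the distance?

Computing all pairwise distances among 5 points:

d((11, 3), (-3, 1)) = 14.1421
d((11, 3), (6, 4)) = 5.099 <-- minimum
d((11, 3), (16, 20)) = 17.72
d((11, 3), (17, -18)) = 21.8403
d((-3, 1), (6, 4)) = 9.4868
d((-3, 1), (16, 20)) = 26.8701
d((-3, 1), (17, -18)) = 27.5862
d((6, 4), (16, 20)) = 18.868
d((6, 4), (17, -18)) = 24.5967
d((16, 20), (17, -18)) = 38.0132

Closest pair: (11, 3) and (6, 4) with distance 5.099

The closest pair is (11, 3) and (6, 4) with Euclidean distance 5.099. For 5 points, brute-force pairwise comparison is shown above. For large n, the divide-and-conquer algorithm (sort by x, recurse on halves, check the dividing strip) achieves O(n log n).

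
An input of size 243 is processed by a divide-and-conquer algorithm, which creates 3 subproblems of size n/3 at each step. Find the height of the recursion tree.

For divide and conquer with division factor 3:

Problem sizes at each level:
Level 0: 243
Level 1: 81
Level 2: 27
Level 3: 9
Level 4: 3
Level 5: 1

The root is level 0 and the size-1 base case is level 5 (the tree spans levels 0 through 5, i.e. 6 levels counting the root), so the depth is the number of divisions: log_3(243) = 5

The recursion tree depth is log_3(243) = 5. At each level, the problem size is divided by 3, so it takes 5 divisions to reduce to a base case of size 1. The algorithm makes 3 recursive calls at each level.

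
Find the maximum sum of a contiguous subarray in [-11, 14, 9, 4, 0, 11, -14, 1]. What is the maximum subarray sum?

Using Kadane's algorithm on [-11, 14, 9, 4, 0, 11, -14, 1]:

Scanning through the array:
Position 1 (value 14): max_ending_here = 14, max_so_far = 14
Position 2 (value 9): max_ending_here = 23, max_so_far = 23
Position 3 (value 4): max_ending_here = 27, max_so_far = 27
Position 4 (value 0): max_ending_here = 27, max_so_far = 27
Position 5 (value 11): max_ending_here = 38, max_so_far = 38
Position 6 (value -14): max_ending_here = 24, max_so_far = 38
Position 7 (value 1): max_ending_here = 25, max_so_far = 38

Maximum subarray: [14, 9, 4, 0, 11]
Maximum sum: 38

The maximum subarray is [14, 9, 4, 0, 11] with sum 38. This subarray runs from index 1 to index 5.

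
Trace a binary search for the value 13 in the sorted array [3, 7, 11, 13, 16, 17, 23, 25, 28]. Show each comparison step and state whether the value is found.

Binary search for 13 in [3, 7, 11, 13, 16, 17, 23, 25, 28]:

lo=0, hi=8, mid=4, arr[mid]=16 -> 16 > 13, search left half
lo=0, hi=3, mid=1, arr[mid]=7 -> 7 < 13, search right half
lo=2, hi=3, mid=2, arr[mid]=11 -> 11 < 13, search right half
lo=3, hi=3, mid=3, arr[mid]=13 -> Found target at index 3!

Binary search finds 13 at index 3 after 4 comparisons. The search repeatedly halves the search space by comparing with the middle element.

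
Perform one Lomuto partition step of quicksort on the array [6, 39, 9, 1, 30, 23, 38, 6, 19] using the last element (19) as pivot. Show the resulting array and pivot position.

Lomuto partition with pivot = 19:

Initial array: [6, 39, 9, 1, 30, 23, 38, 6, 19]

arr[0]=6 <= 19: swap with position 0, array becomes [6, 39, 9, 1, 30, 23, 38, 6, 19]
arr[1]=39 > 19: no swap
arr[2]=9 <= 19: swap with position 1, array becomes [6, 9, 39, 1, 30, 23, 38, 6, 19]
arr[3]=1 <= 19: swap with position 2, array becomes [6, 9, 1, 39, 30, 23, 38, 6, 19]
arr[4]=30 > 19: no swap
arr[5]=23 > 19: no swap
arr[6]=38 > 19: no swap
arr[7]=6 <= 19: swap with position 3, array becomes [6, 9, 1, 6, 30, 23, 38, 39, 19]

Place pivot at position 4: [6, 9, 1, 6, 19, 23, 38, 39, 30]
Pivot position: 4

After partitioning with pivot 19, the array becomes [6, 9, 1, 6, 19, 23, 38, 39, 30]. The pivot is placed at index 4. All elements to the left of the pivot are <= 19, and all elements to the right are > 19.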